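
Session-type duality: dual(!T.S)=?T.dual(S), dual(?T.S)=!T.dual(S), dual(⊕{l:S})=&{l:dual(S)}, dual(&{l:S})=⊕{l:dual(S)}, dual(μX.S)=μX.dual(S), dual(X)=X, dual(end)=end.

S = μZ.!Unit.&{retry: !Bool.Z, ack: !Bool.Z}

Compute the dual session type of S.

μZ.?Unit.⊕{retry: ?Bool.Z, ack: ?Bool.Z}

μZ → μZ  (binder kept)
  !Unit → ?Unit
    &{retry,ack} → ⊕{retry,ack}  (external→internal)
      case retry:
        !Bool → ?Bool
          Z self-dual
      case ack:
        !Bool → ?Bool
          Z self-dual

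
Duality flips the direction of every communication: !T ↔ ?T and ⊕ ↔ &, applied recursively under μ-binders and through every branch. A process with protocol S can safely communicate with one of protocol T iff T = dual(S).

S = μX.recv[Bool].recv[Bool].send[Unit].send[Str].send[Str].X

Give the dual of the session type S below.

μX ↦ μX  (μ self-dual)
  recv[Bool] ↦ send[Bool]
    recv[Bool] ↦ send[Bool]
      send[Unit] ↦ recv[Unit]
        send[Str] ↦ recv[Str]
          send[Str] ↦ recv[Str]
            X self-dual

μX.send[Bool].send[Bool].recv[Unit].recv[Str].recv[Str].X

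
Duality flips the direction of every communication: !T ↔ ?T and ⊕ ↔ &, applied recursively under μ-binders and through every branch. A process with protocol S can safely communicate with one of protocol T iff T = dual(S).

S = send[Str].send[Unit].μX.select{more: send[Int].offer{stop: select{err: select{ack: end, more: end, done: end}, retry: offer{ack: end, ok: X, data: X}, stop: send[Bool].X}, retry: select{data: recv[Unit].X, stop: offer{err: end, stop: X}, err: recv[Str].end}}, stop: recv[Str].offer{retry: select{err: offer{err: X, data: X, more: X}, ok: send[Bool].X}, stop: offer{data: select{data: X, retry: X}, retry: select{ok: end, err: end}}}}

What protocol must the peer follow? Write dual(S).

send[Str] → recv[Str]
  send[Unit] → recv[Unit]
    μX → μX  (rec unchanged)
      select{more,stop} → offer{more,stop}  (⊕→&)
        • more:
          send[Int] → recv[Int]
            offer{stop,retry} → select{stop,retry}  (external→internal)
              • stop:
                select{err,retry,stop} → offer{err,retry,stop}  (⊕→&)
                  • err:
                    select{ack,more,done} → offer{ack,more,done}  (⊕→&)
                      • ack:
                        dual(end) = end
                      • more:
                        dual(end) = end
                      • done:
                        dual(end) = end
                  • retry:
                    offer{ack,ok,data} → select{ack,ok,data}  (external→internal)
                      • ack:
                        dual(end) = end
                      • ok:
                        dual(X) = X
                      • data:
                        dual(X) = X
                  • stop:
                    send[Bool] → recv[Bool]
                      dual(X) = X
              • retry:
                select{data,stop,err} → offer{data,stop,err}  (⊕→&)
                  • data:
                    recv[Unit] → send[Unit]
                      dual(X) = X
                  • stop:
                    offer{err,stop} → select{err,stop}  (external→internal)
                      • err:
                        dual(end) = end
                      • stop:
                        dual(X) = X
                  • err:
                    recv[Str] → send[Str]
                      dual(end) = end
        • stop:
          recv[Str] → send[Str]
            offer{retry,stop} → select{retry,stop}  (external→internal)
              • retry:
                select{err,ok} → offer{err,ok}  (⊕→&)
                  • err:
                    offer{err,data,more} → select{err,data,more}  (external→internal)
                      • err:
                        dual(X) = X
                      • data:
                        dual(X) = X
                      • more:
                        dual(X) = X
                  • ok:
                    send[Bool] → recv[Bool]
                      dual(X) = X
              • stop:
                offer{data,retry} → select{data,retry}  (external→internal)
                  • data:
                    select{data,retry} → offer{data,retry}  (⊕→&)
                      • data:
                        dual(X) = X
                      • retry:
                        dual(X) = X
                  • retry:
                    select{ok,err} → offer{ok,err}  (⊕→&)
                      • ok:
                        dual(end) = end
                      • err:
                        dual(end) = end

recv[Str].recv[Unit].μX.offer{more: recv[Int].select{stop: offer{err: offer{ack: end, more: end, done: end}, retry: select{ack: end, ok: X, data: X}, stop: recv[Bool].X}, retry: offer{data: send[Unit].X, stop: select{err: end, stop: X}, err: send[Str].end}}, stop: send[Str].select{retry: offer{err: select{err: X, data: X, more: X}, ok: recv[Bool].X}, stop: select{data: offer{data: X, retry: X}, retry: offer{ok: end, err: end}}}}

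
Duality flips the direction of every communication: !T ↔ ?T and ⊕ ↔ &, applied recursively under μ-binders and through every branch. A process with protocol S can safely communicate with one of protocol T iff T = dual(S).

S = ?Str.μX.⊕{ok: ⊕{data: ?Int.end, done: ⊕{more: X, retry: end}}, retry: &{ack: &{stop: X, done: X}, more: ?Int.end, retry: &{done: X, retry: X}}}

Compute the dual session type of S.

?Str → !Str
  μX → μX  (μ self-dual)
    ⊕{ok,retry} → &{ok,retry}  (⊕→&)
      • ok:
        ⊕{data,done} → &{data,done}  (⊕→&)
          • data:
            ?Int → !Int
              end ↦ end
          • done:
            ⊕{more,retry} → &{more,retry}  (⊕→&)
              • more:
                X ↦ X
              • retry:
                end ↦ end
      • retry:
        &{ack,more,retry} → ⊕{ack,more,retry}  (&→⊕)
          • ack:
            &{stop,done} → ⊕{stop,done}  (&→⊕)
              • stop:
                X ↦ X
              • done:
                X ↦ X
          • more:
            ?Int → !Int
              end ↦ end
          • retry:
            &{done,retry} → ⊕{done,retry}  (&→⊕)
              • done:
                X ↦ X
              • retry:
                X ↦ X

!Str.μX.&{ok: &{data: !Int.end, done: &{more: X, retry: end}}, retry: ⊕{ack: ⊕{stop: X, done: X}, more: !Int.end, retry: ⊕{done: X, retry: X}}}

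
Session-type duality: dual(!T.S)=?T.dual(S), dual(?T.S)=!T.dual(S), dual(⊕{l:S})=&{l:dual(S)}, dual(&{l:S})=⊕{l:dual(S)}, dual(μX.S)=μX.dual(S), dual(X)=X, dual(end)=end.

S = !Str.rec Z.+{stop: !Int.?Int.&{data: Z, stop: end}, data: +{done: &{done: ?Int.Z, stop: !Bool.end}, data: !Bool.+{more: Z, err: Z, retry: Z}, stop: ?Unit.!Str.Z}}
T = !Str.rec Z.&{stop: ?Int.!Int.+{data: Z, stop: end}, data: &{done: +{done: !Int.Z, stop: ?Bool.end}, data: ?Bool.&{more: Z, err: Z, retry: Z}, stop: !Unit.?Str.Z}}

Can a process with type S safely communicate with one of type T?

NO

!Str vs !Str  ✗ same direction on both sides — not dual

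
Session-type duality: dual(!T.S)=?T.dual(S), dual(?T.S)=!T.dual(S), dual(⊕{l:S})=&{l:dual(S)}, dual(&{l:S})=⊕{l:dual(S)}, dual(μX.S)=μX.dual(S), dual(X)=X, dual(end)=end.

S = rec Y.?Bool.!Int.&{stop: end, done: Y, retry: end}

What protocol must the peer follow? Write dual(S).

rec Y.!Bool.?Int.+{stop: end, done: Y, retry: end}

rec Y = rec Y  (μ self-dual)
  ?Bool = !Bool
    !Int = ?Int
      &{stop,done,retry} = +{stop,done,retry}  (external→internal)
        • stop:
          end self-dual
        • done:
          Y self-dual
        • retry:
          end self-dual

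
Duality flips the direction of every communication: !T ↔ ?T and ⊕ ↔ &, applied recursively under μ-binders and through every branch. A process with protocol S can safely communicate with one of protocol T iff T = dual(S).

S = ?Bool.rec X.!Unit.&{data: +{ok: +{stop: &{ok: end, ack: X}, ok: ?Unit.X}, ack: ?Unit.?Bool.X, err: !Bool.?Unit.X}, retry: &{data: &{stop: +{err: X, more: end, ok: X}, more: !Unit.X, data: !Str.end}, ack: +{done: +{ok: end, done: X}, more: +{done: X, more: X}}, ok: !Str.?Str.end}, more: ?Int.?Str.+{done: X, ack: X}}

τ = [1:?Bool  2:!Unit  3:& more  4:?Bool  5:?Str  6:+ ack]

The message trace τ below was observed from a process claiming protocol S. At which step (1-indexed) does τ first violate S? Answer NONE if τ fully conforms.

4

@1 ?Bool  match  cont: rec X.…
@2 !Unit  match  cont: &{data: +{ok: +{stop: &{ok: end, ack: rec X.…}, ok: ?Unit.rec X.…}, ack: ?Unit.?Bool.rec X.…, err: !Bool.?Unit.rec X.…}, retry: &{data: &{stop: +{err: rec X.…, more: end, ok: rec X.…}, more: !Unit.rec X.…, data: !Str.end}, ack: +{done: +{ok: end, done: rec X.…}, more: +{done: rec X.…, more: rec X.…}}, ok: !Str.?Str.end}, more: ?Int.?Str.+{done: rec X.…, ack: rec X.…}}
@3 & more  match  cont: ?Int.?Str.+{done: rec X.…, ack: rec X.…}
@4 got ?Bool, protocol expects ?Int  ✗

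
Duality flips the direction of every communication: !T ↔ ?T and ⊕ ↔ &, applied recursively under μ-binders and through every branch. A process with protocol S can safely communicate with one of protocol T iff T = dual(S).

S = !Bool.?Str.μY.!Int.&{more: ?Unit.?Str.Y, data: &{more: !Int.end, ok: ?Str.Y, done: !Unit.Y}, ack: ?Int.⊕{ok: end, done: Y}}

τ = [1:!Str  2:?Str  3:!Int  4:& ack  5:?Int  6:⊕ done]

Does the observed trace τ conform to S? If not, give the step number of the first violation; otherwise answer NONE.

@1 got !Str, protocol expects !Bool  ✗

1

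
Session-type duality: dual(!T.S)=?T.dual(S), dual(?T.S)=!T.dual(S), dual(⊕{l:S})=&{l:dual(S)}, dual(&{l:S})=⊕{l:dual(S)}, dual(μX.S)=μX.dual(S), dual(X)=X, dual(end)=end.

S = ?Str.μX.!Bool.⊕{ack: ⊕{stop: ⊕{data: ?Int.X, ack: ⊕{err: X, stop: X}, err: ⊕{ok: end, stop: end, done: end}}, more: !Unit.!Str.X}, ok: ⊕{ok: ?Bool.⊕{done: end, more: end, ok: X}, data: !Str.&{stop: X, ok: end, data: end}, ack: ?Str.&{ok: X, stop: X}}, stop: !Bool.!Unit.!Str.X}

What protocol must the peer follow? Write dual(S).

?Str ↦ !Str
  μX ↦ μX  (rec unchanged)
    !Bool ↦ ?Bool
      ⊕{ack,ok,stop} ↦ &{ack,ok,stop}  (select→offer)
        [ack]
          ⊕{stop,more} ↦ &{stop,more}  (select→offer)
            [stop]
              ⊕{data,ack,err} ↦ &{data,ack,err}  (select→offer)
                [data]
                  ?Int ↦ !Int
                    dual(X) = X
                [ack]
                  ⊕{err,stop} ↦ &{err,stop}  (select→offer)
                    [err]
                      dual(X) = X
                    [stop]
                      dual(X) = X
                [err]
                  ⊕{ok,stop,done} ↦ &{ok,stop,done}  (select→offer)
                    [ok]
                      dual(end) = end
                    [stop]
                      dual(end) = end
                    [done]
                      dual(end) = end
            [more]
              !Unit ↦ ?Unit
                !Str ↦ ?Str
                  dual(X) = X
        [ok]
          ⊕{ok,data,ack} ↦ &{ok,data,ack}  (select→offer)
            [ok]
              ?Bool ↦ !Bool
                ⊕{done,more,ok} ↦ &{done,more,ok}  (select→offer)
                  [done]
                    dual(end) = end
                  [more]
                    dual(end) = end
                  [ok]
                    dual(X) = X
            [data]
              !Str ↦ ?Str
                &{stop,ok,data} ↦ ⊕{stop,ok,data}  (&→⊕)
                  [stop]
                    dual(X) = X
                  [ok]
                    dual(end) = end
                  [data]
                    dual(end) = end
            [ack]
              ?Str ↦ !Str
                &{ok,stop} ↦ ⊕{ok,stop}  (&→⊕)
                  [ok]
                    dual(X) = X
                  [stop]
                    dual(X) = X
        [stop]
          !Bool ↦ ?Bool
            !Unit ↦ ?Unit
              !Str ↦ ?Str
                dual(X) = X

!Str.μX.?Bool.&{ack: &{stop: &{data: !Int.X, ack: &{err: X, stop: X}, err: &{ok: end, stop: end, done: end}}, more: ?Unit.?Str.X}, ok: &{ok: !Bool.&{done: end, more: end, ok: X}, data: ?Str.⊕{stop: X, ok: end, data: end}, ack: !Str.⊕{ok: X, stop: X}}, stop: ?Bool.?Unit.?Str.X}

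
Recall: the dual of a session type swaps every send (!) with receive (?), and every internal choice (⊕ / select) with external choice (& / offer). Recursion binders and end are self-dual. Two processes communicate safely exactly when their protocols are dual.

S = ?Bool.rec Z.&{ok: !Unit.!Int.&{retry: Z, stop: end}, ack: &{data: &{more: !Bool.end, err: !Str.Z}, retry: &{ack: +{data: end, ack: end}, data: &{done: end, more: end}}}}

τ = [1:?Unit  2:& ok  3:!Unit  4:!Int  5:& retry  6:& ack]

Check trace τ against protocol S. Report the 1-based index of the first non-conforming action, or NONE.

1

@1 got ?Unit, protocol expects ?Bool  ✗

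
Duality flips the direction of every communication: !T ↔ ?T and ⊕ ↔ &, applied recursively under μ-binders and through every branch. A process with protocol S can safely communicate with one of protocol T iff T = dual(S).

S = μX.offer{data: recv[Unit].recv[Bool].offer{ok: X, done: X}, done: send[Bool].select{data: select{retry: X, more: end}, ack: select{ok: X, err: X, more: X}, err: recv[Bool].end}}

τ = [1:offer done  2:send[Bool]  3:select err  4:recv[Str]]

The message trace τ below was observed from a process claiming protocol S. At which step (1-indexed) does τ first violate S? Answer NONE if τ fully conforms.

[1] offer done  ok  residual = send[Bool].select{data: select{retry: μX.…, more: end}, ack: select{ok: μX.…, err: μX.…, more: μX.…}, err: recv[Bool].end}
[2] send[Bool]  ok  residual = select{data: select{retry: μX.…, more: end}, ack: select{ok: μX.…, err: μX.…, more: μX.…}, err: recv[Bool].end}
[3] select err  ok  residual = recv[Bool].end
[4] got recv[Str], protocol expects recv[Bool]  ✗

4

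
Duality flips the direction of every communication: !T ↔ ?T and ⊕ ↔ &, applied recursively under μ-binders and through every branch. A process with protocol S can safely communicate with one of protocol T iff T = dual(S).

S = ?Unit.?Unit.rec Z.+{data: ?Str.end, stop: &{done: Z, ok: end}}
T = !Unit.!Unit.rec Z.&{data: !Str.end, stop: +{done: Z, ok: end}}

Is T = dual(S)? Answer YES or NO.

YES

?Unit | !Unit  ok
  ?Unit | !Unit  ok
    rec Z | rec Z  ok (rec unchanged)
      +{data,stop} | &{data,stop}  ok same labels
        [data]
          ?Str | !Str  ok
            end | end  ok
        [stop]
          &{done,ok} | +{done,ok}  ok same labels
            [done]
              Z | Z  ok
            [ok]
              end | end  ok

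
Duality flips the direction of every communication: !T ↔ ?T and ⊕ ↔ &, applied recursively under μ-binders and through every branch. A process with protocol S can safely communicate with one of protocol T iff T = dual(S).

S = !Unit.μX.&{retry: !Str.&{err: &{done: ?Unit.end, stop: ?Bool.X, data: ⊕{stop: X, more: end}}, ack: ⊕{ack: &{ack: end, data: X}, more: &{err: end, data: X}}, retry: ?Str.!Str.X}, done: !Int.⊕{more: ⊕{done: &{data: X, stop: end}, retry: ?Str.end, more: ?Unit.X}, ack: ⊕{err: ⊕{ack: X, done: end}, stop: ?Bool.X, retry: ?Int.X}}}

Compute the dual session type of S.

?Unit.μX.⊕{retry: ?Str.⊕{err: ⊕{done: !Unit.end, stop: !Bool.X, data: &{stop: X, more: end}}, ack: &{ack: ⊕{ack: end, data: X}, more: ⊕{err: end, data: X}}, retry: !Str.?Str.X}, done: ?Int.&{more: &{done: ⊕{data: X, stop: end}, retry: !Str.end, more: !Unit.X}, ack: &{err: &{ack: X, done: end}, stop: !Bool.X, retry: !Int.X}}}

!Unit ↦ ?Unit
  μX ↦ μX  (rec unchanged)
    &{retry,done} ↦ ⊕{retry,done}  (offer→select)
      • retry:
        !Str ↦ ?Str
          &{err,ack,retry} ↦ ⊕{err,ack,retry}  (offer→select)
            • err:
              &{done,stop,data} ↦ ⊕{done,stop,data}  (offer→select)
                • done:
                  ?Unit ↦ !Unit
                    end ↦ end
                • stop:
                  ?Bool ↦ !Bool
                    X ↦ X
                • data:
                  ⊕{stop,more} ↦ &{stop,more}  (internal→external)
                    • stop:
                      X ↦ X
                    • more:
                      end ↦ end
            • ack:
              ⊕{ack,more} ↦ &{ack,more}  (internal→external)
                • ack:
                  &{ack,data} ↦ ⊕{ack,data}  (offer→select)
                    • ack:
                      end ↦ end
                    • data:
                      X ↦ X
                • more:
                  &{err,data} ↦ ⊕{err,data}  (offer→select)
                    • err:
                      end ↦ end
                    • data:
                      X ↦ X
            • retry:
              ?Str ↦ !Str
                !Str ↦ ?Str
                  X ↦ X
      • done:
        !Int ↦ ?Int
          ⊕{more,ack} ↦ &{more,ack}  (internal→external)
            • more:
              ⊕{done,retry,more} ↦ &{done,retry,more}  (internal→external)
                • done:
                  &{data,stop} ↦ ⊕{data,stop}  (offer→select)
                    • data:
                      X ↦ X
                    • stop:
                      end ↦ end
                • retry:
                  ?Str ↦ !Str
                    end ↦ end
                • more:
                  ?Unit ↦ !Unit
                    X ↦ X
            • ack:
              ⊕{err,stop,retry} ↦ &{err,stop,retry}  (internal→external)
                • err:
                  ⊕{ack,done} ↦ &{ack,done}  (internal→external)
                    • ack:
                      X ↦ X
                    • done:
                      end ↦ end
                • stop:
                  ?Bool ↦ !Bool
                    X ↦ X
                • retry:
                  ?Int ↦ !Int
                    X ↦ X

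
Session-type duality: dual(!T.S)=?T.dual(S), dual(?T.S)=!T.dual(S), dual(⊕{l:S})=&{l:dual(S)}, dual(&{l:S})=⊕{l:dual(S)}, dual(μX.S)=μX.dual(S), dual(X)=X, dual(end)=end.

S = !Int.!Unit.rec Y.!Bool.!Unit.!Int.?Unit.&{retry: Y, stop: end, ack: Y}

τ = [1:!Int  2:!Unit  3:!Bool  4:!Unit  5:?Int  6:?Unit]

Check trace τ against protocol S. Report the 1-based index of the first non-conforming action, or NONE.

[1] !Int  match  residual = !Unit.rec Y.…
[2] !Unit  match  residual = rec Y.…
[3] !Bool  match  residual = !Unit.!Int.?Unit.&{retry: rec Y.…, stop: end, ack: rec Y.…}
[4] !Unit  match  residual = !Int.?Unit.&{retry: rec Y.…, stop: end, ack: rec Y.…}
[5] got ?Int, protocol expects !Int  ✗

5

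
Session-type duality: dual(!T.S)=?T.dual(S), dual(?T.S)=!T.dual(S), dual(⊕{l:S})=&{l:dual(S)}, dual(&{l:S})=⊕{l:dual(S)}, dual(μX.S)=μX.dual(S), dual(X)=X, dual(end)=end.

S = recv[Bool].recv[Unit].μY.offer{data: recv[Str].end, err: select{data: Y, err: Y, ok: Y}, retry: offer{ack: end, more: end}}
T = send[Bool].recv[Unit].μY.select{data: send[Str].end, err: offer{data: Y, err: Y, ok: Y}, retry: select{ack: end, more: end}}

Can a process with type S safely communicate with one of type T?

NO

recv[Bool] ‖ send[Bool]  ok
  recv[Unit] ‖ recv[Unit]  ✗ same direction on both sides — not dual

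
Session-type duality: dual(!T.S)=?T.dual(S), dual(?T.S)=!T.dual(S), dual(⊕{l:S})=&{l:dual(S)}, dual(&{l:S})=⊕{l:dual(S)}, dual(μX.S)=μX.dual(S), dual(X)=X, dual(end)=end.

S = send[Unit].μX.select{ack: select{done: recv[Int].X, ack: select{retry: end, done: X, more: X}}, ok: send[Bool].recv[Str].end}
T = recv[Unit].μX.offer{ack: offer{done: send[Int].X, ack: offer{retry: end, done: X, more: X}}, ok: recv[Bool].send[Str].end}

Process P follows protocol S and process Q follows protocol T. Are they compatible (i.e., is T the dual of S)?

YES

send[Unit] vs recv[Unit]  ok
  μX vs μX  ok (binder kept)
    select{ack,ok} vs offer{ack,ok}  ok label sets agree
      [ack]
        select{done,ack} vs offer{done,ack}  ok label sets agree
          [done]
            recv[Int] vs send[Int]  ok
              X vs X  ok
          [ack]
            select{retry,done,more} vs offer{retry,done,more}  ok label sets agree
              [retry]
                end vs end  ok
              [done]
                X vs X  ok
              [more]
                X vs X  ok
      [ok]
        send[Bool] vs recv[Bool]  ok
          recv[Str] vs send[Str]  ok
            end vs end  ok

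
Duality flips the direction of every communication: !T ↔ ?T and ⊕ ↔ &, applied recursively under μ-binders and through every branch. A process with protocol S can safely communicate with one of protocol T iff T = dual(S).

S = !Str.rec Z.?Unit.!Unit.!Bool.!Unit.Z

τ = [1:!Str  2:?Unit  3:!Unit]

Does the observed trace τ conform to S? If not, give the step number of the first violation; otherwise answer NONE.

@1 !Str  ok  now at rec Z.…
@2 ?Unit  ok  now at !Unit.!Bool.!Unit.rec Z.…
@3 !Unit  ok  now at !Bool.!Unit.rec Z.…
τ conforms to S (length 3)

NONE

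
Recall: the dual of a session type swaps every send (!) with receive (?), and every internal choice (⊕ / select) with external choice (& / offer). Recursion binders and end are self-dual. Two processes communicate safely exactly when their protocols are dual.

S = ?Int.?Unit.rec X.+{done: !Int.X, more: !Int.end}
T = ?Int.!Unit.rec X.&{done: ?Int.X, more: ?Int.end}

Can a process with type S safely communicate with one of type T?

?Int | ?Int  ✗ same direction on both sides — not dual

NO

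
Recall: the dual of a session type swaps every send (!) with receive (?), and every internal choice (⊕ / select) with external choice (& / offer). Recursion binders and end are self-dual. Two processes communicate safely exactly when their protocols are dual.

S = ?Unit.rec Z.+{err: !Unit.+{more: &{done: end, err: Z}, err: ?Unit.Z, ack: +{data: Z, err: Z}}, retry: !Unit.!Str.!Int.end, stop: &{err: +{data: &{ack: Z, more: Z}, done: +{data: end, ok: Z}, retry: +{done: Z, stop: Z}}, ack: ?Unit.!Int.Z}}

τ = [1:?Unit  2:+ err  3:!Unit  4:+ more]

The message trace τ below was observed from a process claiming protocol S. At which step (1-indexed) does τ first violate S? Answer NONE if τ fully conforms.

[1] ?Unit  ok  residual = rec Z.…
[2] + err  ok  residual = !Unit.+{more: &{done: end, err: rec Z.…}, err: ?Unit.rec Z.…, ack: +{data: rec Z.…, err: rec Z.…}}
[3] !Unit  ok  residual = +{more: &{done: end, err: rec Z.…}, err: ?Unit.rec Z.…, ack: +{data: rec Z.…, err: rec Z.…}}
[4] + more  ok  residual = &{done: end, err: rec Z.…}
all 4 steps conform

NONE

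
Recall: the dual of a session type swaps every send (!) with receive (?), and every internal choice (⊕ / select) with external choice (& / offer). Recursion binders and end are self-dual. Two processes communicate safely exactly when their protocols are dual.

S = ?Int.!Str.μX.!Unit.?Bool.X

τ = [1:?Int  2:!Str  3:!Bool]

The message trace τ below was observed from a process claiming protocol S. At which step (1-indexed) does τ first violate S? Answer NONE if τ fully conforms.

3

step 1: ?Int  match  now at !Str.μX.…
step 2: !Str  match  now at μX.…
step 3: got !Bool, protocol expects !Unit  ✗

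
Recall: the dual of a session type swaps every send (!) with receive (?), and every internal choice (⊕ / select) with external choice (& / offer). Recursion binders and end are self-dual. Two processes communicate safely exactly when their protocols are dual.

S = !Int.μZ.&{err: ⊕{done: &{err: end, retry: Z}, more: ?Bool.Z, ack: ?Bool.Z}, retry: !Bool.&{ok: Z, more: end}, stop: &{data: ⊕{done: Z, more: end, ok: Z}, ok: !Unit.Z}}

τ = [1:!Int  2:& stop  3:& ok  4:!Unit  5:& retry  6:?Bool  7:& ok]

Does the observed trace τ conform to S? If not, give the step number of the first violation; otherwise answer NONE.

step 1: !Int  match  cont: μZ.…
step 2: & stop  match  cont: &{data: ⊕{done: μZ.…, more: end, ok: μZ.…}, ok: !Unit.μZ.…}
step 3: & ok  match  cont: !Unit.μZ.…
step 4: !Unit  match  cont: μZ.…
step 5: & retry  match  cont: !Bool.&{ok: μZ.…, more: end}
step 6: got ?Bool, protocol expects !Bool  ✗

6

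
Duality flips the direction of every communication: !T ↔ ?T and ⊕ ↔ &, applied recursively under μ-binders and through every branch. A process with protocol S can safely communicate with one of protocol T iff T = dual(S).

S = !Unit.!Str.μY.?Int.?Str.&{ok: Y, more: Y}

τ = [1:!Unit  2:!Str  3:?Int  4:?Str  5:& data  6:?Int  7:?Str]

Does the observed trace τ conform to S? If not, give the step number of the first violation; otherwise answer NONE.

5

step 1: !Unit  ok  state: !Str.μY.…
step 2: !Str  ok  state: μY.…
step 3: ?Int  ok  state: ?Str.&{ok: μY.…, more: μY.…}
step 4: ?Str  ok  state: &{ok: μY.…, more: μY.…}
step 5: got & data, protocol expects & ok or & more  ✗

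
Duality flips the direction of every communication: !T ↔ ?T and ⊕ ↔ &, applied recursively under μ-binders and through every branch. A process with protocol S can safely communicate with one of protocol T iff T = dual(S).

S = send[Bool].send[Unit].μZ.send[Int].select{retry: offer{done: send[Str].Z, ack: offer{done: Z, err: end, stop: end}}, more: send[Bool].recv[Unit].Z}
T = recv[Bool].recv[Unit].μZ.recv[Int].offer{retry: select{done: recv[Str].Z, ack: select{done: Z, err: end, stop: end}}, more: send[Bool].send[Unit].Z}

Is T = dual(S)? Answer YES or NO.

NO

send[Bool] ‖ recv[Bool]  ✓
  send[Unit] ‖ recv[Unit]  ✓
    μZ ‖ μZ  ✓ (μ self-dual)
      send[Int] ‖ recv[Int]  ✓
        select{retry,more} ‖ offer{retry,more}  ✓ label sets agree
          • retry:
            offer{done,ack} ‖ select{done,ack}  ✓ label sets agree
              • done:
                send[Str] ‖ recv[Str]  ✓
                  Z ‖ Z  ✓
              • ack:
                offer{done,err,stop} ‖ select{done,err,stop}  ✓ label sets agree
                  • done:
                    Z ‖ Z  ✓
                  • err:
                    end ‖ end  ✓
                  • stop:
                    end ‖ end  ✓
          • more:
            send[Bool] ‖ send[Bool]  ✗ same direction on both sides — not dual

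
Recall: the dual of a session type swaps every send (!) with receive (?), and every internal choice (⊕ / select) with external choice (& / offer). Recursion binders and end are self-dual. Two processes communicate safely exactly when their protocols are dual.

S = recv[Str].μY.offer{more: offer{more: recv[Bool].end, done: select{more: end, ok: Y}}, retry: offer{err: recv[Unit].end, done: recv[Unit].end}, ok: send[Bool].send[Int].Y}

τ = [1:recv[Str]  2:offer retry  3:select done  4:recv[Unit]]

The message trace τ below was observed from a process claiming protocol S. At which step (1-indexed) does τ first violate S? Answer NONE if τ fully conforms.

step 1: recv[Str]  ok  residual = μY.…
step 2: offer retry  ok  residual = offer{err: recv[Unit].end, done: recv[Unit].end}
step 3: got select done, protocol expects offer err or offer done  ✗

3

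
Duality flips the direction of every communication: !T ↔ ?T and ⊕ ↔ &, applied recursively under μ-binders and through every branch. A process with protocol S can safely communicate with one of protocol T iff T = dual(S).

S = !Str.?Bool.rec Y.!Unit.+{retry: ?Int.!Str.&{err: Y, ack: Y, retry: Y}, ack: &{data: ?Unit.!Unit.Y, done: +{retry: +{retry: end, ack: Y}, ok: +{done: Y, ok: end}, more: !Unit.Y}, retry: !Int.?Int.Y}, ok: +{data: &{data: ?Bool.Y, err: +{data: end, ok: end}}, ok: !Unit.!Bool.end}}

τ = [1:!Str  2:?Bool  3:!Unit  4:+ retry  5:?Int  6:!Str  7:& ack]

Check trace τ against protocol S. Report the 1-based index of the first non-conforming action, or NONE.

NONE

@1 !Str  match  residual = ?Bool.rec Y.…
@2 ?Bool  match  residual = rec Y.…
@3 !Unit  match  residual = +{retry: ?Int.!Str.&{err: rec Y.…, ack: rec Y.…, retry: rec Y.…}, ack: &{data: ?Unit.!Unit.rec Y.…, done: +{retry: +{retry: end, ack: rec Y.…}, ok: +{done: rec Y.…, ok: end}, more: !Unit.rec Y.…}, retry: !Int.?Int.rec Y.…}, ok: +{data: &{data: ?Bool.rec Y.…, err: +{data: end, ok: end}}, ok: !Unit.!Bool.end}}
@4 + retry  match  residual = ?Int.!Str.&{err: rec Y.…, ack: rec Y.…, retry: rec Y.…}
@5 ?Int  match  residual = !Str.&{err: rec Y.…, ack: rec Y.…, retry: rec Y.…}
@6 !Str  match  residual = &{err: rec Y.…, ack: rec Y.…, retry: rec Y.…}
@7 & ack  match  residual = rec Y.…
all 7 steps conform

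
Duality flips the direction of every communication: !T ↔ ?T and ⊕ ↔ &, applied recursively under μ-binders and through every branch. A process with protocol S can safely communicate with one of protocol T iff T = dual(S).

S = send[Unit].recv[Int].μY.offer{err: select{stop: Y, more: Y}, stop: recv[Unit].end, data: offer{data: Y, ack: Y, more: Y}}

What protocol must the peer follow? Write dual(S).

recv[Unit].send[Int].μY.select{err: offer{stop: Y, more: Y}, stop: send[Unit].end, data: select{data: Y, ack: Y, more: Y}}

send[Unit] = recv[Unit]
  recv[Int] = send[Int]
    μY = μY  (rec unchanged)
      offer{err,stop,data} = select{err,stop,data}  (external→internal)
        • err:
          select{stop,more} = offer{stop,more}  (⊕→&)
            • stop:
              Y ↦ Y
            • more:
              Y ↦ Y
        • stop:
          recv[Unit] = send[Unit]
            end ↦ end
        • data:
          offer{data,ack,more} = select{data,ack,more}  (external→internal)
            • data:
              Y ↦ Y
            • ack:
              Y ↦ Y
            • more:
              Y ↦ Y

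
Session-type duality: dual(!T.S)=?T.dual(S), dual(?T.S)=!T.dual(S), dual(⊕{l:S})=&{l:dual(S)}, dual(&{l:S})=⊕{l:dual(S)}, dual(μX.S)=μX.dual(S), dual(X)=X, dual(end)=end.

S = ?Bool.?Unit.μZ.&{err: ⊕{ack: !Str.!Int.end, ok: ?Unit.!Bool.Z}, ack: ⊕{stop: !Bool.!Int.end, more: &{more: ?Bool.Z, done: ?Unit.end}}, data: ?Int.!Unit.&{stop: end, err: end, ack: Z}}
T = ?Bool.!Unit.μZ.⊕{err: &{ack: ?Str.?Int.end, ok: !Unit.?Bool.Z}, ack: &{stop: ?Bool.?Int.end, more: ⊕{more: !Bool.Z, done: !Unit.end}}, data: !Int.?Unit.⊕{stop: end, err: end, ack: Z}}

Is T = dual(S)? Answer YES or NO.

NO

?Bool | ?Bool  ✗ same direction on both sides — not dual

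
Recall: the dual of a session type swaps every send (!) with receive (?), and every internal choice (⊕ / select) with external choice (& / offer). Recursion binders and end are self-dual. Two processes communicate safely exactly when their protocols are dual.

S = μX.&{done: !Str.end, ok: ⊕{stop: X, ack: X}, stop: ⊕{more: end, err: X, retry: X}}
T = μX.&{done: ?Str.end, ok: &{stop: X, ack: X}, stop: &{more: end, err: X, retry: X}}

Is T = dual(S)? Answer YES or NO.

NO

μX | μX  match (rec unchanged)
  &{done,ok,stop} | &{done,ok,stop}  ✗ choice polarity not flipped — not dual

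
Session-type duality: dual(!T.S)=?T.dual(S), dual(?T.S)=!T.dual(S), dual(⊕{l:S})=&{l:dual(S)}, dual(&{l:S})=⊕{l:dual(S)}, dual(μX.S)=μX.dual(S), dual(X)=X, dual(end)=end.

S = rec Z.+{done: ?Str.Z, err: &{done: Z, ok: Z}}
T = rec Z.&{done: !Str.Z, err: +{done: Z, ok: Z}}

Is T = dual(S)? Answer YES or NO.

YES

rec Z vs rec Z  match (rec unchanged)
  +{done,err} vs &{done,err}  match same labels
    case done:
      ?Str vs !Str  match
        Z vs Z  match
    case err:
      &{done,ok} vs +{done,ok}  match same labels
        case done:
          Z vs Z  match
        case ok:
          Z vs Z  match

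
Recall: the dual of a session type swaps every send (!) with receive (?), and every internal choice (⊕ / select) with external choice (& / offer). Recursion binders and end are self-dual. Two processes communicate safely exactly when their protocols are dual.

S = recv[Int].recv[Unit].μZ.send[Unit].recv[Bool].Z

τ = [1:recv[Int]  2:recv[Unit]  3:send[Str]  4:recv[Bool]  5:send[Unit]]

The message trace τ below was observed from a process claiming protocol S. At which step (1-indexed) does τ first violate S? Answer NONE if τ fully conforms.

@1 recv[Int]  ok  residual = recv[Unit].μZ.…
@2 recv[Unit]  ok  residual = μZ.…
@3 got send[Str], protocol expects send[Unit]  ✗

3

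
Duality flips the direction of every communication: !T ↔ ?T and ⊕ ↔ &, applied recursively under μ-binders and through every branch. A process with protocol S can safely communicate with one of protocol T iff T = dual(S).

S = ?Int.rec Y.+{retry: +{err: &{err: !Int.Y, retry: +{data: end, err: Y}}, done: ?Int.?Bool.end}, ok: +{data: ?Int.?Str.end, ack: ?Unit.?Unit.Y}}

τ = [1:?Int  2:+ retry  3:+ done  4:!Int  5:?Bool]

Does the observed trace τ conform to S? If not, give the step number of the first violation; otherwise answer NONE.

4

step 1: ?Int  ✓  residual = rec Y.…
step 2: + retry  ✓  residual = +{err: &{err: !Int.rec Y.…, retry: +{data: end, err: rec Y.…}}, done: ?Int.?Bool.end}
step 3: + done  ✓  residual = ?Int.?Bool.end
step 4: got !Int, protocol expects ?Int  ✗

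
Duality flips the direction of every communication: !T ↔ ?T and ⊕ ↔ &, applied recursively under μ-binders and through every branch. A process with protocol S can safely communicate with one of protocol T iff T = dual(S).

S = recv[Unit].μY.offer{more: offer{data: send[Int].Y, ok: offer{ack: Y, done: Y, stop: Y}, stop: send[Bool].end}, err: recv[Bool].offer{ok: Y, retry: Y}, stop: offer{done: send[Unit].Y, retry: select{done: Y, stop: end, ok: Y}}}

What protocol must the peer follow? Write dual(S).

recv[Unit] = send[Unit]
  μY = μY  (μ self-dual)
    offer{more,err,stop} = select{more,err,stop}  (offer→select)
      case more:
        offer{data,ok,stop} = select{data,ok,stop}  (offer→select)
          case data:
            send[Int] = recv[Int]
              Y ↦ Y
          case ok:
            offer{ack,done,stop} = select{ack,done,stop}  (offer→select)
              case ack:
                Y ↦ Y
              case done:
                Y ↦ Y
              case stop:
                Y ↦ Y
          case stop:
            send[Bool] = recv[Bool]
              end ↦ end
      case err:
        recv[Bool] = send[Bool]
          offer{ok,retry} = select{ok,retry}  (offer→select)
            case ok:
              Y ↦ Y
            case retry:
              Y ↦ Y
      case stop:
        offer{done,retry} = select{done,retry}  (offer→select)
          case done:
            send[Unit] = recv[Unit]
              Y ↦ Y
          case retry:
            select{done,stop,ok} = offer{done,stop,ok}  (internal→external)
              case done:
                Y ↦ Y
              case stop:
                end ↦ end
              case ok:
                Y ↦ Y

send[Unit].μY.select{more: select{data: recv[Int].Y, ok: select{ack: Y, done: Y, stop: Y}, stop: recv[Bool].end}, err: send[Bool].select{ok: Y, retry: Y}, stop: select{done: recv[Unit].Y, retry: offer{done: Y, stop: end, ok: Y}}}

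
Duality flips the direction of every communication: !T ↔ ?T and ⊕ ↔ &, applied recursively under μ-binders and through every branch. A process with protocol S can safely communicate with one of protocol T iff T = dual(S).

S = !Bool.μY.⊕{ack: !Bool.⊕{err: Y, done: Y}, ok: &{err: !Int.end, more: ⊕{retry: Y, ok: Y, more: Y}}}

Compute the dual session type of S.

!Bool → ?Bool
  μY → μY  (μ self-dual)
    ⊕{ack,ok} → &{ack,ok}  (⊕→&)
      [ack]
        !Bool → ?Bool
          ⊕{err,done} → &{err,done}  (⊕→&)
            [err]
              Y self-dual
            [done]
              Y self-dual
      [ok]
        &{err,more} → ⊕{err,more}  (offer→select)
          [err]
            !Int → ?Int
              end self-dual
          [more]
            ⊕{retry,ok,more} → &{retry,ok,more}  (⊕→&)
              [retry]
                Y self-dual
              [ok]
                Y self-dual
              [more]
                Y self-dual

?Bool.μY.&{ack: ?Bool.&{err: Y, done: Y}, ok: ⊕{err: ?Int.end, more: &{retry: Y, ok: Y, more: Y}}}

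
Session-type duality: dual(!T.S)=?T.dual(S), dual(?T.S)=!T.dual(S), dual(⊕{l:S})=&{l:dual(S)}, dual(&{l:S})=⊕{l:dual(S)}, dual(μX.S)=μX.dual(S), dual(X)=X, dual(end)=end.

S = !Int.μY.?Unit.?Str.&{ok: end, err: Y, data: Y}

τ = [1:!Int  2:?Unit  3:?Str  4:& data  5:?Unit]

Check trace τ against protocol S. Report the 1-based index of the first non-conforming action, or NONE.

[1] !Int  match  state: μY.…
[2] ?Unit  match  state: ?Str.&{ok: end, err: μY.…, data: μY.…}
[3] ?Str  match  state: &{ok: end, err: μY.…, data: μY.…}
[4] & data  match  state: μY.…
[5] ?Unit  match  state: ?Str.&{ok: end, err: μY.…, data: μY.…}
all 5 steps conform

NONE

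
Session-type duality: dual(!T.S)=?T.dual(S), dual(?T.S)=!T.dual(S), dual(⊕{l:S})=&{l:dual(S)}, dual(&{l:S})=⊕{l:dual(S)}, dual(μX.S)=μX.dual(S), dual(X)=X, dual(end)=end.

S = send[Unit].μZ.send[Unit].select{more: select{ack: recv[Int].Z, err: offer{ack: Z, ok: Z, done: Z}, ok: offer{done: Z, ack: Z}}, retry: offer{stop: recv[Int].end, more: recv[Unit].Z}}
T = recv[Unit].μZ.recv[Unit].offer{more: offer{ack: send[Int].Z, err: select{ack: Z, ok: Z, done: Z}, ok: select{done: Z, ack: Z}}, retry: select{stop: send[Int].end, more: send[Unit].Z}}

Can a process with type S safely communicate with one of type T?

send[Unit] ‖ recv[Unit]  match
  μZ ‖ μZ  match (rec unchanged)
    send[Unit] ‖ recv[Unit]  match
      select{more,retry} ‖ offer{more,retry}  match same labels
        [more]
          select{ack,err,ok} ‖ offer{ack,err,ok}  match same labels
            [ack]
              recv[Int] ‖ send[Int]  match
                Z ‖ Z  match
            [err]
              offer{ack,ok,done} ‖ select{ack,ok,done}  match same labels
                [ack]
                  Z ‖ Z  match
                [ok]
                  Z ‖ Z  match
                [done]
                  Z ‖ Z  match
            [ok]
              offer{done,ack} ‖ select{done,ack}  match same labels
                [done]
                  Z ‖ Z  match
                [ack]
                  Z ‖ Z  match
        [retry]
          offer{stop,more} ‖ select{stop,more}  match same labels
            [stop]
              recv[Int] ‖ send[Int]  match
                end ‖ end  match
            [more]
              recv[Unit] ‖ send[Unit]  match
                Z ‖ Z  match

YES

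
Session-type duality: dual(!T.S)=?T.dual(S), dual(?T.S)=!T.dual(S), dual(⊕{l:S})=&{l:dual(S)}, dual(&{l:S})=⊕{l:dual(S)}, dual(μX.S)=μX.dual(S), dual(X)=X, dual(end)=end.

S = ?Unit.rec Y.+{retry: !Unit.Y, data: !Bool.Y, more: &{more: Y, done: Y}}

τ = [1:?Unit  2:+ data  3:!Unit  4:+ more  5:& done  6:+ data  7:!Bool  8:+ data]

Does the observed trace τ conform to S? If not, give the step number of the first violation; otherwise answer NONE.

[1] ?Unit  ok  now at rec Y.…
[2] + data  ok  now at !Bool.rec Y.…
[3] got !Unit, protocol expects !Bool  ✗

3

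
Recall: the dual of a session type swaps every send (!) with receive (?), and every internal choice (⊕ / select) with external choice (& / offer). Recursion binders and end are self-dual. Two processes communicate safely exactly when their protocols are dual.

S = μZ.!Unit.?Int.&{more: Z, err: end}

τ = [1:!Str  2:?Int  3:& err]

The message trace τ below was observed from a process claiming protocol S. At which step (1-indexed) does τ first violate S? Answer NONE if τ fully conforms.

[1] got !Str, protocol expects !Unit  ✗

1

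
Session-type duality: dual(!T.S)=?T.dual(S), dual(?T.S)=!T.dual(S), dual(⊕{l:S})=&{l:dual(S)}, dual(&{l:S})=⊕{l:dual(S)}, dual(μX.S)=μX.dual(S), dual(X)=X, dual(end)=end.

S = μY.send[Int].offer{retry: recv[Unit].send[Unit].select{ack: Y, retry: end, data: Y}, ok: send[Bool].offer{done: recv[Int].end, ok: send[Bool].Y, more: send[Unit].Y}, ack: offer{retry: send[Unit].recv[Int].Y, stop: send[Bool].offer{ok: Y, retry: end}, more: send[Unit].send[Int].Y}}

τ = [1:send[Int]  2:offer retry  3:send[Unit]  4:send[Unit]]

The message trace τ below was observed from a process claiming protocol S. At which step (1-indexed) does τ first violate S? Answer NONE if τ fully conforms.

[1] send[Int]  ✓  cont: offer{retry: recv[Unit].send[Unit].select{ack: μY.…, retry: end, data: μY.…}, ok: send[Bool].offer{done: recv[Int].end, ok: send[Bool].μY.…, more: send[Unit].μY.…}, ack: offer{retry: send[Unit].recv[Int].μY.…, stop: send[Bool].offer{ok: μY.…, retry: end}, more: send[Unit].send[Int].μY.…}}
[2] offer retry  ✓  cont: recv[Unit].send[Unit].select{ack: μY.…, retry: end, data: μY.…}
[3] got send[Unit], protocol expects recv[Unit]  ✗

3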